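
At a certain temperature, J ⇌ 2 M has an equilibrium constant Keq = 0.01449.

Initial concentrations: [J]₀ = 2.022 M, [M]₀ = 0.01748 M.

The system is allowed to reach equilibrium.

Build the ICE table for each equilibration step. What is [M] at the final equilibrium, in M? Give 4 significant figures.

[M]_eq = 0.168 M

Q₀ = 1.5111e-04 vs Keq = 0.01449 ⇒ Q<K, forward
Step 1:
                   J          M
  I            2.022    0.01748
  C         -0.07524     0.1505
  E            1.947      0.168
  solve Keq expr → x = 0.07524; check Q = 0.01449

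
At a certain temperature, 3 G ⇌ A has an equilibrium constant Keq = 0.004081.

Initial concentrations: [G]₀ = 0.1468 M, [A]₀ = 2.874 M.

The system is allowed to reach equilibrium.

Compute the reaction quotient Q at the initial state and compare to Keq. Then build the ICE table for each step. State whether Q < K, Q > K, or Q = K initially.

Q₀ = 908.5; Q > K (proceeds reverse)

Q₀ = 908.5 vs Keq = 0.004081 ⇒ Q>K, reverse
Step 1:
                    G           A
  init         0.1468       2.874
  Δ             5.906      -1.969
  eq            6.053      0.9052
  solve Keq expr → x = -1.969; check Q = 0.004081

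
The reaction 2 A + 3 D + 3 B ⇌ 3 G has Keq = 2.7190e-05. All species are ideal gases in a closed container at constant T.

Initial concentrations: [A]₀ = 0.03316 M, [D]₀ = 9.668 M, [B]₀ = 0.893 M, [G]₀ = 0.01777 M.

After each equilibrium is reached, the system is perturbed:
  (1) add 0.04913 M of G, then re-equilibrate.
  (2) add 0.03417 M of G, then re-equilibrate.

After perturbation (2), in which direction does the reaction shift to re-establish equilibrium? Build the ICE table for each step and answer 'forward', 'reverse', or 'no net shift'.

Direction: reverse

Q₀ = 7.9299e-06 vs Keq = 2.7190e-05 ⇒ Q<K, forward
Step 1:
                   A          D          B          G
  Initial    0.03316      9.668      0.893    0.01777
  Change   -0.004306   -0.00646   -0.00646    0.00646
  Equil      0.02885      9.662     0.8865    0.02423
  solve Keq expr → x = 0.002153; check Q = 2.7190e-05
Then add 0.04913 M of G.
Step 2:
                   A          D          B          G
  Initial    0.02885      9.662     0.8865    0.07336
  Change     0.02374    0.03561    0.03561   -0.03561
  Equil       0.0526      9.697     0.9222    0.03775
  solve Keq expr → x = -0.01187; check Q = 2.7190e-05
Then add 0.03417 M of G.
Step 3:
                   A          D          B          G
  Initial     0.0526      9.697     0.9222    0.07192
  Change     0.01677    0.02516    0.02516   -0.02516
  Equil      0.06937      9.722     0.9473    0.04676
  solve Keq expr → x = -0.008387; check Q = 2.7190e-05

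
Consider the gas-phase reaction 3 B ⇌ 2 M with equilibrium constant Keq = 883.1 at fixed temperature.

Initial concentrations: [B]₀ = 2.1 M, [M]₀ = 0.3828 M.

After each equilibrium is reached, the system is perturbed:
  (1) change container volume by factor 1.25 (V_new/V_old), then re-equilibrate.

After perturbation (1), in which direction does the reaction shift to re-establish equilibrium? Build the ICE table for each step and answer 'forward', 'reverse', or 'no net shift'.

Direction: reverse

Q₀ = 0.01582 vs Keq = 883.1 ⇒ Q<K, forward
Step 1:
                   B          M
  Initial        2.1     0.3828
  Change      -1.952      1.302
  Equil       0.1476      1.684
  solve Keq expr → x = 0.6508; check Q = 883.1
Then change container volume by factor 1.25 (V_new/V_old).
Step 2:
                   B          M
  Initial      0.118      1.348
  Change    0.008748  -0.005832
  Equil       0.1268      1.342
  solve Keq expr → x = -0.002916; check Q = 883.1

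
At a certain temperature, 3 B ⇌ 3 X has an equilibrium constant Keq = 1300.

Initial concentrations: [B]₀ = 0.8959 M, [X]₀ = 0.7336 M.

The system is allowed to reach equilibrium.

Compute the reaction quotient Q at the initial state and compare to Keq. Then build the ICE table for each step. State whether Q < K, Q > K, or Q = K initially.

Q₀ = 0.549 vs Keq = 1300 ⇒ Q<K, forward
Step 1:
                    B           X
  init         0.8959      0.7336
  Δ           -0.7591      0.7591
  eq           0.1368       1.493
  solve Keq expr → x = 0.253; check Q = 1300

Q₀ = 0.549; Q < K (proceeds forward)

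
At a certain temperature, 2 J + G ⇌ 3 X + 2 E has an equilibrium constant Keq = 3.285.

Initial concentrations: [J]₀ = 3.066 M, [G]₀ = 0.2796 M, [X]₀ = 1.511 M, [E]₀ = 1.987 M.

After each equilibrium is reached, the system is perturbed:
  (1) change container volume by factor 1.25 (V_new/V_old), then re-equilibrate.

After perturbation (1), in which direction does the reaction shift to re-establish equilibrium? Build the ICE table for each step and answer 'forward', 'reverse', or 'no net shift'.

Q₀ = 5.182 vs Keq = 3.285 ⇒ Q>K, reverse
Step 1:
                  J         G         X         E
  Initial     3.066    0.2796     1.511     1.987
  Change    0.07077   0.03538   -0.1061  -0.07077
  Equil       3.137     0.315     1.405     1.916
  solve Keq expr → x = -0.03538; check Q = 3.285
Then change container volume by factor 1.25 (V_new/V_old).
Step 2:
                  J         G         X         E
  Initial     2.509     0.252     1.124     1.533
  Change   -0.05542  -0.02771   0.08313   0.05542
  Equil       2.454    0.2243     1.207     1.588
  solve Keq expr → x = 0.02771; check Q = 3.285

Direction: forward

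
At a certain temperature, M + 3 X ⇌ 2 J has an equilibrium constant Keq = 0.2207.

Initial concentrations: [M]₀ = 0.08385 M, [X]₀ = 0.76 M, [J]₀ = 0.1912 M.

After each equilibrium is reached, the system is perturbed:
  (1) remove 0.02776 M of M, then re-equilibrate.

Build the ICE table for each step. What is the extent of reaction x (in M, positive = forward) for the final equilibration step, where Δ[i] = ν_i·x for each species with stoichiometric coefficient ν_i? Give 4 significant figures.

x = -0.005037 M

Q₀ = 0.9932 vs Keq = 0.2207 ⇒ Q>K, reverse
Step 1:
                   M          X          J
  init       0.08385       0.76     0.1912
  Δ          0.03218    0.09653   -0.06435
  eq           0.116     0.8565     0.1268
  solve Keq expr → x = -0.03218; check Q = 0.2207
Then remove 0.02776 M of M.
Step 2:
                   M          X          J
  init       0.08827     0.8565     0.1268
  Δ         0.005037    0.01511   -0.01007
  eq          0.0933     0.8716     0.1168
  solve Keq expr → x = -0.005037; check Q = 0.2207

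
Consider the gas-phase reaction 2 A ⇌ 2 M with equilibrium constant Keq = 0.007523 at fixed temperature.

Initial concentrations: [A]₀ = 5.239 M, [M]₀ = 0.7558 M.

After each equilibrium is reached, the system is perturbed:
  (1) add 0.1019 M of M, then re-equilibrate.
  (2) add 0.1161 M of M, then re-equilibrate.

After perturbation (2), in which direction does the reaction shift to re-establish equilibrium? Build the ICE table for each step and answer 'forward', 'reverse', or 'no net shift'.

Direction: reverse

Q₀ = 0.02081 vs Keq = 0.007523 ⇒ Q>K, reverse
Step 1:
                    A           M
  I             5.239      0.7558
  C            0.2773     -0.2773
  E             5.516      0.4785
  solve Keq expr → x = -0.1387; check Q = 0.007523
Then add 0.1019 M of M.
Step 2:
                    A           M
  I             5.516      0.5804
  C           0.09377    -0.09377
  E              5.61      0.4866
  solve Keq expr → x = -0.04688; check Q = 0.007523
Then add 0.1161 M of M.
Step 3:
                    A           M
  I              5.61      0.6027
  C            0.1068     -0.1068
  E             5.717      0.4959
  solve Keq expr → x = -0.05342; check Q = 0.007523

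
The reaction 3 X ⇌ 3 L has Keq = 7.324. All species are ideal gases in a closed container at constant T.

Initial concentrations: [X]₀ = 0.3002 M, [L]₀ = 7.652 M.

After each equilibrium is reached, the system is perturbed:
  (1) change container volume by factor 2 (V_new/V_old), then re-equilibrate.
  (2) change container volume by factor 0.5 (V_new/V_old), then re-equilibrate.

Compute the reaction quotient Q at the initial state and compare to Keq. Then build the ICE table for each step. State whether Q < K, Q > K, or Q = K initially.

Q₀ = 1.6561e+04; Q > K (proceeds reverse)

Q₀ = 1.6561e+04 vs Keq = 7.324 ⇒ Q>K, reverse
Step 1:
                  X         L
  init       0.3002     7.652
  Δ           2.403    -2.403
  eq          2.703     5.249
  solve Keq expr → x = -0.8009; check Q = 7.324
Then change container volume by factor 2 (V_new/V_old).
Step 2:
                  X         L
  init        1.351     2.625
  Δ               0         0
  eq          1.351     2.625
  solve Keq expr → x = 0; check Q = 7.324
Then change container volume by factor 0.5 (V_new/V_old).
Step 3:
                  X         L
  init        2.703     5.249
  Δ               0         0
  eq          2.703     5.249
  solve Keq expr → x = 0; check Q = 7.324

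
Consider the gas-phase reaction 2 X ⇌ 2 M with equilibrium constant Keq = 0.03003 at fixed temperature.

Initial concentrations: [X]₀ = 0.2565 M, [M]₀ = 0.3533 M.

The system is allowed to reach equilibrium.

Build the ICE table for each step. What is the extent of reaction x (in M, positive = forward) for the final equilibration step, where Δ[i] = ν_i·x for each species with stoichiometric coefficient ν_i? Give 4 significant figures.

Q₀ = 1.897 vs Keq = 0.03003 ⇒ Q>K, reverse
Step 1:
                  X         M
  init       0.2565    0.3533
  Δ          0.2632   -0.2632
  eq         0.5197   0.09007
  solve Keq expr → x = -0.1316; check Q = 0.03003

x = -0.1316 M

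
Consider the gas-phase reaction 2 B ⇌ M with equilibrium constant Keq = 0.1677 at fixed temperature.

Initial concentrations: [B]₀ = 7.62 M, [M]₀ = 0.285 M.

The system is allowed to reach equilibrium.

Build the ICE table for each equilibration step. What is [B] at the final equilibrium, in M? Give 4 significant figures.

Q₀ = 0.004908 vs Keq = 0.1677 ⇒ Q<K, forward
Step 1:
                   B          M
  I             7.62      0.285
  C           -3.949      1.975
  E            3.671       2.26
  solve Keq expr → x = 1.975; check Q = 0.1677

[B]_eq = 3.671 M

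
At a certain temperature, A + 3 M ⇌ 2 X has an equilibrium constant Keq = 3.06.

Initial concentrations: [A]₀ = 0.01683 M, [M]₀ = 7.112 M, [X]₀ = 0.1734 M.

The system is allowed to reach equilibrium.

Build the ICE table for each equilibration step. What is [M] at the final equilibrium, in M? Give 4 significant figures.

[M]_eq = 7.062 M

Q₀ = 0.004966 vs Keq = 3.06 ⇒ Q<K, forward
Step 1:
                   A          M          X
  I          0.01683      7.112     0.1734
  C         -0.01679   -0.05037    0.03358
  E       3.9758e-05      7.062      0.207
  solve Keq expr → x = 0.01679; check Q = 3.06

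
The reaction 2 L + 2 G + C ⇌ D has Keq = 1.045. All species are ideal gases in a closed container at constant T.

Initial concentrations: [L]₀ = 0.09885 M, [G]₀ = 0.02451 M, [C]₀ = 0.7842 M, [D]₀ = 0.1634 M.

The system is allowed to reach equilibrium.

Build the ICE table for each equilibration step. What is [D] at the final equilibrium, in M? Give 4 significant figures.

[D]_eq = 0.01555 M

Q₀ = 3.5496e+04 vs Keq = 1.045 ⇒ Q>K, reverse
Step 1:
                    L           G           C           D
  I           0.09885     0.02451      0.7842      0.1634
  C            0.2957      0.2957      0.1479     -0.1479
  E            0.3946      0.3202      0.9321     0.01555
  solve Keq expr → x = -0.1479; check Q = 1.045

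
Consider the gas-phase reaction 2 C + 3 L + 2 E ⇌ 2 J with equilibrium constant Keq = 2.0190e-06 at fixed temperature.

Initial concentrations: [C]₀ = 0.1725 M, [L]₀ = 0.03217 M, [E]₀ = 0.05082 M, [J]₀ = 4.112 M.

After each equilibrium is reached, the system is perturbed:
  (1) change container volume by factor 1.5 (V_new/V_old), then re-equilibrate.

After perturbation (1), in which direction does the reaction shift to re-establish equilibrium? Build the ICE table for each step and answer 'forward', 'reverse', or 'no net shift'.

Direction: reverse

Q₀ = 6.6085e+09 vs Keq = 2.0190e-06 ⇒ Q>K, reverse
Step 1:
                    C           L           E           J
  Initial      0.1725     0.03217     0.05082       4.112
  Change        3.811       5.716       3.811      -3.811
  Equil         3.983       5.748       3.862      0.3012
  solve Keq expr → x = -1.905; check Q = 2.0190e-06
Then change container volume by factor 1.5 (V_new/V_old).
Step 2:
                    C           L           E           J
  Initial       2.656       3.832       2.574      0.2008
  Change       0.1159      0.1738      0.1159     -0.1159
  Equil         2.771       4.006        2.69     0.08494
  solve Keq expr → x = -0.05794; check Q = 2.0190e-06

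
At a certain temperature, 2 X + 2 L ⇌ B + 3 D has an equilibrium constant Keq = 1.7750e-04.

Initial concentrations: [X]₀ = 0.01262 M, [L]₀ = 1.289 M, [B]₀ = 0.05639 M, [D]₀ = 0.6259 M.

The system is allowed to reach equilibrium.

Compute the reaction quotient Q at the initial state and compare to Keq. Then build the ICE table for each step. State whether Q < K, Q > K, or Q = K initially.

Q₀ = 52.25; Q > K (proceeds reverse)

Q₀ = 52.25 vs Keq = 1.7750e-04 ⇒ Q>K, reverse
Step 1:
                    X           L           B           D
  I           0.01262       1.289     0.05639      0.6259
  C            0.1127      0.1127    -0.05633      -0.169
  E            0.1253       1.402  5.7387e-05      0.4569
  solve Keq expr → x = -0.05633; check Q = 1.7750e-04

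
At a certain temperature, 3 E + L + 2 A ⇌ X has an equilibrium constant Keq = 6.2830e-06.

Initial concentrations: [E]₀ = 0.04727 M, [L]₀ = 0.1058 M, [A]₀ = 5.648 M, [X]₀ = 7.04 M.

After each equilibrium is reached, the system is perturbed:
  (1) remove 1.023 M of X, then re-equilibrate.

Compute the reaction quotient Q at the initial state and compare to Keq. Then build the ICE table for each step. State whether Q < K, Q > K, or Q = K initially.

Q₀ = 1.9749e+04 vs Keq = 6.2830e-06 ⇒ Q>K, reverse
Step 1:
                    E           L           A           X
  Initial     0.04727      0.1058       5.648        7.04
  Change        10.18       3.395        6.79      -3.395
  Equil         10.23       3.501       12.44       3.645
  solve Keq expr → x = -3.395; check Q = 6.2830e-06
Then remove 1.023 M of X.
Step 2:
                    E           L           A           X
  Initial       10.23       3.501       12.44       2.622
  Change      -0.5225     -0.1742     -0.3483      0.1742
  Equil          9.71       3.327       12.09       2.796
  solve Keq expr → x = 0.1742; check Q = 6.2830e-06

Q₀ = 1.9749e+04; Q > K (proceeds reverse)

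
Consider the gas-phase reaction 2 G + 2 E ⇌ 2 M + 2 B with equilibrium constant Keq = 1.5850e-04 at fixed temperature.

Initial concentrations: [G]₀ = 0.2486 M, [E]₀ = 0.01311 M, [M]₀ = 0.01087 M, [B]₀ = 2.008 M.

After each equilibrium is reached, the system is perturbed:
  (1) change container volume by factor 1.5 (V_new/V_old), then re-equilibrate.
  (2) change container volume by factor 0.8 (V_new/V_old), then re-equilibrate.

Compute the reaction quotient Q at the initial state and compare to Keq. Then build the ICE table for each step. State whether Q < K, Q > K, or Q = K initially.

Q₀ = 44.85; Q > K (proceeds reverse)

Q₀ = 44.85 vs Keq = 1.5850e-04 ⇒ Q>K, reverse
Step 1:
                    G           E           M           B
  I            0.2486     0.01311     0.01087       2.008
  C           0.01083     0.01083    -0.01083    -0.01083
  E            0.2594     0.02394  3.9153e-05       1.997
  solve Keq expr → x = -0.005415; check Q = 1.5850e-04
Then change container volume by factor 1.5 (V_new/V_old).
Step 2:
                    G           E           M           B
  I             0.173     0.01596  2.6102e-05       1.331
  C                 0           0           0           0
  E             0.173     0.01596  2.6102e-05       1.331
  solve Keq expr → x = 0; check Q = 1.5850e-04
Then change container volume by factor 0.8 (V_new/V_old).
Step 3:
                    G           E           M           B
  I            0.2162     0.01995  3.2627e-05       1.664
  C                 0           0           0           0
  E            0.2162     0.01995  3.2627e-05       1.664
  solve Keq expr → x = 0; check Q = 1.5850e-04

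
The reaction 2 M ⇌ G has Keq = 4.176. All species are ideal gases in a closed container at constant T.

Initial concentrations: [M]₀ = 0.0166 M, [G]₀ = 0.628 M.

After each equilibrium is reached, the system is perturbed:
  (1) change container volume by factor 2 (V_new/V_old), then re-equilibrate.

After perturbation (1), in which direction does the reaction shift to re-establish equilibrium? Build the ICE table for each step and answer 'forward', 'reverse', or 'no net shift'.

Q₀ = 2279 vs Keq = 4.176 ⇒ Q>K, reverse
Step 1:
                    M           G
  init         0.0166       0.628
  Δ            0.3184     -0.1592
  eq            0.335      0.4688
  solve Keq expr → x = -0.1592; check Q = 4.176
Then change container volume by factor 2 (V_new/V_old).
Step 2:
                    M           G
  init         0.1675      0.2344
  Δ           0.05505    -0.02752
  eq           0.2226      0.2069
  solve Keq expr → x = -0.02752; check Q = 4.176

Direction: reverse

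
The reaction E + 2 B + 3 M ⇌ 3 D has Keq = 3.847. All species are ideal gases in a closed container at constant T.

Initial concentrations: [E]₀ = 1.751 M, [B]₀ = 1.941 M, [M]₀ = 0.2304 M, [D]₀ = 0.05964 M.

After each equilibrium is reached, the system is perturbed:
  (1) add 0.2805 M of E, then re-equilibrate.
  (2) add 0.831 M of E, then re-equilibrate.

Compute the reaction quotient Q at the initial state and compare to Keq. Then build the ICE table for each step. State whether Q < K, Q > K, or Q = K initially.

Q₀ = 0.002629; Q < K (proceeds forward)

Q₀ = 0.002629 vs Keq = 3.847 ⇒ Q<K, forward
Step 1:
                   E          B          M          D
  Initial      1.751      1.941     0.2304    0.05964
  Change     -0.0514    -0.1028    -0.1542     0.1542
  Equil          1.7      1.838    0.07621     0.2138
  solve Keq expr → x = 0.0514; check Q = 3.847
Then add 0.2805 M of E.
Step 2:
                   E          B          M          D
  Initial       1.98      1.838    0.07621     0.2138
  Change  -9.2686e-04  -0.001854  -0.002781   0.002781
  Equil        1.979      1.836    0.07343     0.2166
  solve Keq expr → x = 9.2686e-04; check Q = 3.847
Then add 0.831 M of E.
Step 3:
                   E          B          M          D
  Initial       2.81      1.836    0.07343     0.2166
  Change   -0.002044  -0.004088  -0.006132   0.006132
  Equil        2.808      1.832    0.06729     0.2227
  solve Keq expr → x = 0.002044; check Q = 3.847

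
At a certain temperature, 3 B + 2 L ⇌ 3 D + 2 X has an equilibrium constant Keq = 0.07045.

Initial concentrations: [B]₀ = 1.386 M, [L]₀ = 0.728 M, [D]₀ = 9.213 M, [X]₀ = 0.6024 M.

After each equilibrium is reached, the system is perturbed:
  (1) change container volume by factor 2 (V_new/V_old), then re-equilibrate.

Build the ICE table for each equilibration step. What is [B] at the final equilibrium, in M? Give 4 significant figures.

[B]_eq = 1.11 M

Q₀ = 201.1 vs Keq = 0.07045 ⇒ Q>K, reverse
Step 1:
                   B          L          D          X
  init         1.386      0.728      9.213     0.6024
  Δ           0.8339     0.5559    -0.8339    -0.5559
  eq            2.22      1.284      8.379    0.04647
  solve Keq expr → x = -0.278; check Q = 0.07045
Then change container volume by factor 2 (V_new/V_old).
Step 2:
                   B          L          D          X
  init          1.11      0.642       4.19    0.02324
  Δ                0          0          0          0
  eq            1.11      0.642       4.19    0.02324
  solve Keq expr → x = 0; check Q = 0.07045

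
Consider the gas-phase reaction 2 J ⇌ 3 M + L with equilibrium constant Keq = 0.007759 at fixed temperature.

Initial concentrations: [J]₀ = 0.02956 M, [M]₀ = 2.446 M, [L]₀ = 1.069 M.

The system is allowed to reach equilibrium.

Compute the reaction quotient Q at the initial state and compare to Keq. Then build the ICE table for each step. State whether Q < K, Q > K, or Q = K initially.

Q₀ = 1.7904e+04; Q > K (proceeds reverse)

Q₀ = 1.7904e+04 vs Keq = 0.007759 ⇒ Q>K, reverse
Step 1:
                   J          M          L
  Initial    0.02956      2.446      1.069
  Change       1.398     -2.096    -0.6988
  Equil        1.427     0.3495     0.3702
  solve Keq expr → x = -0.6988; check Q = 0.007759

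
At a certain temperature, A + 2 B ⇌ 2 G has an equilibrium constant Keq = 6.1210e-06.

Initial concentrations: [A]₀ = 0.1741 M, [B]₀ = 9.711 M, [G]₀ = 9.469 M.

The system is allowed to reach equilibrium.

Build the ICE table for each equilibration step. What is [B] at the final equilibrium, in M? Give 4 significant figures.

Q₀ = 5.461 vs Keq = 6.1210e-06 ⇒ Q>K, reverse
Step 1:
                   A          B          G
  I           0.1741      9.711      9.469
  C            4.682      9.365     -9.365
  E            4.857      19.08      0.104
  solve Keq expr → x = -4.682; check Q = 6.1210e-06

[B]_eq = 19.08 M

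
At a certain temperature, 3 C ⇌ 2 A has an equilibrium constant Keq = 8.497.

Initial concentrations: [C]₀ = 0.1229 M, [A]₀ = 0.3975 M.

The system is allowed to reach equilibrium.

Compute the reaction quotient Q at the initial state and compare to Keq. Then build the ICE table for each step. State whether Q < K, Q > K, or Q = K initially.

Q₀ = 85.12; Q > K (proceeds reverse)

Q₀ = 85.12 vs Keq = 8.497 ⇒ Q>K, reverse
Step 1:
                    C           A
  init         0.1229      0.3975
  Δ            0.1088     -0.0725
  eq           0.2317       0.325
  solve Keq expr → x = -0.03625; check Q = 8.497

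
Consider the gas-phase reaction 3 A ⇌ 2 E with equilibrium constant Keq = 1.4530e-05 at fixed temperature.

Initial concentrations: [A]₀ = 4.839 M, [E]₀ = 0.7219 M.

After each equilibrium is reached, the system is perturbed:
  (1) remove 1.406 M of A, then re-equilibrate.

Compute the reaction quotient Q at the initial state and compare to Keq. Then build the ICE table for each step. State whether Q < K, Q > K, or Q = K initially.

Q₀ = 0.004599; Q > K (proceeds reverse)

Q₀ = 0.004599 vs Keq = 1.4530e-05 ⇒ Q>K, reverse
Step 1:
                   A          E
  init         4.839     0.7219
  Δ            1.002    -0.6681
  eq           5.841    0.05381
  solve Keq expr → x = -0.334; check Q = 1.4530e-05
Then remove 1.406 M of A.
Step 2:
                   A          E
  init         4.435    0.05381
  Δ          0.02683   -0.01788
  eq           4.462    0.03593
  solve Keq expr → x = -0.008942; check Q = 1.4530e-05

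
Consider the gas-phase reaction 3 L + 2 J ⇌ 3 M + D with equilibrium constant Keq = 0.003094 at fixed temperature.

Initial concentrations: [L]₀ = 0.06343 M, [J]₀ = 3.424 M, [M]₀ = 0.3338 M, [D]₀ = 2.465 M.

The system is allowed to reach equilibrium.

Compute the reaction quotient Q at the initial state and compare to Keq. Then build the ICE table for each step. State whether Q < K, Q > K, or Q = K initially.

Q₀ = 30.64 vs Keq = 0.003094 ⇒ Q>K, reverse
Step 1:
                   L          J          M          D
  init       0.06343      3.424     0.3338      2.465
  Δ           0.2528     0.1686    -0.2528   -0.08428
  eq          0.3163      3.593    0.08096      2.381
  solve Keq expr → x = -0.08428; check Q = 0.003094

Q₀ = 30.64; Q > K (proceeds reverse)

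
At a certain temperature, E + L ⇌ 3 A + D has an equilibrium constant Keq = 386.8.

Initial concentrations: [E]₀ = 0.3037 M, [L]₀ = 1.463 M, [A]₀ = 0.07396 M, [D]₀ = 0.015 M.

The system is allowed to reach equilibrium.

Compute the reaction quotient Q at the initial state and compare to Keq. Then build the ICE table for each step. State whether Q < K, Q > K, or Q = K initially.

Q₀ = 1.3658e-05 vs Keq = 386.8 ⇒ Q<K, forward
Step 1:
                  E         L         A         D
  I          0.3037     1.463   0.07396     0.015
  C          -0.303    -0.303    0.9091     0.303
  E       6.7335e-04      1.16     0.983     0.318
  solve Keq expr → x = 0.303; check Q = 386.8

Q₀ = 1.3658e-05; Q < K (proceeds forward)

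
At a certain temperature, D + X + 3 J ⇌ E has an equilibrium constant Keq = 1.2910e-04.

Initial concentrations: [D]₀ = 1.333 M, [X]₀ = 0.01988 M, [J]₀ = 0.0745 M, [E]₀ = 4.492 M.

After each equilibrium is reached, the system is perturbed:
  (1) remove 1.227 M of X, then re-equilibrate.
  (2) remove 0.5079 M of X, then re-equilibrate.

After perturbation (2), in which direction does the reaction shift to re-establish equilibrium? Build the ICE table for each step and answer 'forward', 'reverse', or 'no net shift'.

Direction: reverse

Q₀ = 4.0994e+05 vs Keq = 1.2910e-04 ⇒ Q>K, reverse
Step 1:
                   D          X          J          E
  I            1.333    0.01988     0.0745      4.492
  C            3.075      3.075      9.226     -3.075
  E            4.408      3.095        9.3      1.417
  solve Keq expr → x = -3.075; check Q = 1.2910e-04
Then remove 1.227 M of X.
Step 2:
                   D          X          J          E
  I            4.408      1.868        9.3      1.417
  C           0.2078     0.2078     0.6235    -0.2078
  E            4.616      2.076      9.924      1.209
  solve Keq expr → x = -0.2078; check Q = 1.2910e-04
Then remove 0.5079 M of X.
Step 3:
                   D          X          J          E
  I            4.616      1.568      9.924      1.209
  C           0.1083     0.1083      0.325    -0.1083
  E            4.724      1.676      10.25      1.101
  solve Keq expr → x = -0.1083; check Q = 1.2910e-04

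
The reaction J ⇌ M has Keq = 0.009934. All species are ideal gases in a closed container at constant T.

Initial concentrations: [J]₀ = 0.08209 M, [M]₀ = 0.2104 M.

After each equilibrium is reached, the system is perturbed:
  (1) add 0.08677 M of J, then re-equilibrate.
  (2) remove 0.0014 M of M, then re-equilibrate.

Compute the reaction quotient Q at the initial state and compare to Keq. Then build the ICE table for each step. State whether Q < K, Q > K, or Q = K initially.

Q₀ = 2.563; Q > K (proceeds reverse)

Q₀ = 2.563 vs Keq = 0.009934 ⇒ Q>K, reverse
Step 1:
                   J          M
  init       0.08209     0.2104
  Δ           0.2075    -0.2075
  eq          0.2896   0.002877
  solve Keq expr → x = -0.2075; check Q = 0.009934
Then add 0.08677 M of J.
Step 2:
                   J          M
  init        0.3764   0.002877
  Δ       -8.5349e-04 8.5349e-04
  eq          0.3755   0.003731
  solve Keq expr → x = 8.5349e-04; check Q = 0.009934
Then remove 0.0014 M of M.
Step 3:
                   J          M
  init        0.3755   0.002331
  Δ        -0.001386   0.001386
  eq          0.3741   0.003717
  solve Keq expr → x = 0.001386; check Q = 0.009934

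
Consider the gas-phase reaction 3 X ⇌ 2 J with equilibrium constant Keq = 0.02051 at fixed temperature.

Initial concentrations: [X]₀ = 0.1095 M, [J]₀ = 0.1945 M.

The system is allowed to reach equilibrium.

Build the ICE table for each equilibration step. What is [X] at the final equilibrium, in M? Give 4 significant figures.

[X]_eq = 0.3557 M

Q₀ = 28.81 vs Keq = 0.02051 ⇒ Q>K, reverse
Step 1:
                    X           J
  Initial      0.1095      0.1945
  Change       0.2462     -0.1641
  Equil        0.3557     0.03038
  solve Keq expr → x = -0.08206; check Q = 0.02051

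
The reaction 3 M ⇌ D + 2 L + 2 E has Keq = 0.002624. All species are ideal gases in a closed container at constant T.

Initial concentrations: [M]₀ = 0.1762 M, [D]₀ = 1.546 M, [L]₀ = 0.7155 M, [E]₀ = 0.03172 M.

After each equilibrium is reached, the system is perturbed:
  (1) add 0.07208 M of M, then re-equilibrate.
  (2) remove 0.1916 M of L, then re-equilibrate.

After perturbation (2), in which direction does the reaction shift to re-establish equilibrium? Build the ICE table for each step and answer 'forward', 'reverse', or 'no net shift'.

Direction: forward

Q₀ = 0.1456 vs Keq = 0.002624 ⇒ Q>K, reverse
Step 1:
                  M         D         L         E
  init       0.1762     1.546    0.7155   0.03172
  Δ         0.03862  -0.01287  -0.02575  -0.02575
  eq         0.2148     1.533    0.6898  0.005972
  solve Keq expr → x = -0.01287; check Q = 0.002624
Then add 0.07208 M of M.
Step 2:
                  M         D         L         E
  init       0.2869     1.533    0.6898  0.005972
  Δ       -0.004481  0.001494  0.002987  0.002987
  eq         0.2824     1.535    0.6927  0.008959
  solve Keq expr → x = 0.001494; check Q = 0.002624
Then remove 0.1916 M of L.
Step 3:
                  M         D         L         E
  init       0.2824     1.535    0.5011  0.008959
  Δ        -0.00457  0.001523  0.003047  0.003047
  eq         0.2779     1.536    0.5042   0.01201
  solve Keq expr → x = 0.001523; check Q = 0.002624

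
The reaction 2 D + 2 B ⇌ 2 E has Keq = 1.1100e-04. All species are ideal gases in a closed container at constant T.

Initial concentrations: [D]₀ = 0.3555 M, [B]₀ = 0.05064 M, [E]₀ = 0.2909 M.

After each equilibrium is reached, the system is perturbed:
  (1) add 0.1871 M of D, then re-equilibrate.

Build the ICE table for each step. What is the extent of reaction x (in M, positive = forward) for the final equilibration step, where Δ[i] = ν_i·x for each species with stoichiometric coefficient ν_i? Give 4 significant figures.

x = 3.3029e-04 M

Q₀ = 261.1 vs Keq = 1.1100e-04 ⇒ Q>K, reverse
Step 1:
                   D          B          E
  I           0.3555    0.05064     0.2909
  C           0.2886     0.2886    -0.2886
  E           0.6441     0.3392   0.002302
  solve Keq expr → x = -0.1443; check Q = 1.1100e-04
Then add 0.1871 M of D.
Step 2:
                   D          B          E
  I           0.8312     0.3392   0.002302
  C       -6.6057e-04 -6.6057e-04 6.6057e-04
  E           0.8305     0.3386   0.002963
  solve Keq expr → x = 3.3029e-04; check Q = 1.1100e-04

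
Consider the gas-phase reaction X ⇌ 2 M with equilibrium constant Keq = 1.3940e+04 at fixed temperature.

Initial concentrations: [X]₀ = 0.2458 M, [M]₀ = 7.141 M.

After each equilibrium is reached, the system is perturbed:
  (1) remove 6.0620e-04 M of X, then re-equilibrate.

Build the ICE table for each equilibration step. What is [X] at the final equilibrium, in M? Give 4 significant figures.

[X]_eq = 0.004169 M

Q₀ = 207.5 vs Keq = 1.3940e+04 ⇒ Q<K, forward
Step 1:
                   X          M
  Initial     0.2458      7.141
  Change     -0.2416     0.4833
  Equil      0.00417      7.624
  solve Keq expr → x = 0.2416; check Q = 1.3940e+04
Then remove 6.0620e-04 M of X.
Step 2:
                   X          M
  Initial   0.003564      7.624
  Change  6.0488e-04   -0.00121
  Equil     0.004169      7.623
  solve Keq expr → x = -6.0488e-04; check Q = 1.3940e+04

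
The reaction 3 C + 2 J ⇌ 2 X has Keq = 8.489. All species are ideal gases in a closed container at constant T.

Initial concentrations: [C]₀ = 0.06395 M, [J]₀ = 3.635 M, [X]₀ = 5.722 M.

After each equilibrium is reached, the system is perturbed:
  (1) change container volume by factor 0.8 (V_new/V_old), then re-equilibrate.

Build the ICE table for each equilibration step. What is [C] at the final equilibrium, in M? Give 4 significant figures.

[C]_eq = 0.6101 M

Q₀ = 9475 vs Keq = 8.489 ⇒ Q>K, reverse
Step 1:
                    C           J           X
  init        0.06395       3.635       5.722
  Δ            0.5333      0.3555     -0.3555
  eq           0.5972       3.991       5.366
  solve Keq expr → x = -0.1778; check Q = 8.489
Then change container volume by factor 0.8 (V_new/V_old).
Step 2:
                    C           J           X
  init         0.7466       4.988       6.708
  Δ           -0.1365    -0.09099     0.09099
  eq           0.6101       4.897       6.799
  solve Keq expr → x = 0.04549; check Q = 8.489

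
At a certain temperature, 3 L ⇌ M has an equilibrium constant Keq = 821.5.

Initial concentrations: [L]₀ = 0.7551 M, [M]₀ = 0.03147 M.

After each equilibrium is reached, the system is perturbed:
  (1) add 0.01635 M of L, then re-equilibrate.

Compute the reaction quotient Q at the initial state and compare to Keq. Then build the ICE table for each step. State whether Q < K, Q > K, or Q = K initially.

Q₀ = 0.07309; Q < K (proceeds forward)

Q₀ = 0.07309 vs Keq = 821.5 ⇒ Q<K, forward
Step 1:
                  L         M
  Initial    0.7551   0.03147
  Change    -0.6869     0.229
  Equil     0.06819    0.2604
  solve Keq expr → x = 0.229; check Q = 821.5
Then add 0.01635 M of L.
Step 2:
                  L         M
  Initial   0.08454    0.2604
  Change   -0.01589  0.005297
  Equil     0.06865    0.2657
  solve Keq expr → x = 0.005297; check Q = 821.5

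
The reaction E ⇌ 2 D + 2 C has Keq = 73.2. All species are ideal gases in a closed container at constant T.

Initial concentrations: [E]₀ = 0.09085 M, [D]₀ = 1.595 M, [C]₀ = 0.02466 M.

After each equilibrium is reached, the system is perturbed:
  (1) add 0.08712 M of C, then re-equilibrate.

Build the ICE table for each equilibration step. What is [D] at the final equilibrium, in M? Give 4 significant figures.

Q₀ = 0.01703 vs Keq = 73.2 ⇒ Q<K, forward
Step 1:
                   E          D          C
  Initial    0.09085      1.595    0.02466
  Change    -0.08908     0.1782     0.1782
  Equil     0.001767      1.773     0.2028
  solve Keq expr → x = 0.08908; check Q = 73.2
Then add 0.08712 M of C.
Step 2:
                   E          D          C
  Initial   0.001767      1.773     0.2899
  Change    0.001744  -0.003488  -0.003488
  Equil     0.003511       1.77     0.2865
  solve Keq expr → x = -0.001744; check Q = 73.2

[D]_eq = 1.77 M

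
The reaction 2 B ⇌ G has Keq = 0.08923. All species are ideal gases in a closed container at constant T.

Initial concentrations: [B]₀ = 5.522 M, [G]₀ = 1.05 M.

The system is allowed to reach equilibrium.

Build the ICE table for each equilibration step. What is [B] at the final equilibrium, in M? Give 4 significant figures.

Q₀ = 0.03443 vs Keq = 0.08923 ⇒ Q<K, forward
Step 1:
                   B          G
  Initial      5.522       1.05
  Change      -1.213     0.6066
  Equil        4.309      1.657
  solve Keq expr → x = 0.6066; check Q = 0.08923

[B]_eq = 4.309 M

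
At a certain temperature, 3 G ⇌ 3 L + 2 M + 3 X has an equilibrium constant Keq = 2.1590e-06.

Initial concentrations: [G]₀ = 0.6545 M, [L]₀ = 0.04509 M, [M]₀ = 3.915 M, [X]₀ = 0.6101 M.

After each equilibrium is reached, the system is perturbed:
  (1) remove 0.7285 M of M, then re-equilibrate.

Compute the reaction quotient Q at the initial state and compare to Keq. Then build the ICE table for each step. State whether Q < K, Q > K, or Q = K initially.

Q₀ = 0.001138; Q > K (proceeds reverse)

Q₀ = 0.001138 vs Keq = 2.1590e-06 ⇒ Q>K, reverse
Step 1:
                    G           L           M           X
  I            0.6545     0.04509       3.915      0.6101
  C           0.03875    -0.03875    -0.02583    -0.03875
  E            0.6932    0.006341       3.889      0.5714
  solve Keq expr → x = -0.01292; check Q = 2.1590e-06
Then remove 0.7285 M of M.
Step 2:
                    G           L           M           X
  I            0.6932    0.006341       3.161      0.5714
  C       -9.1808e-04  9.1808e-04  6.1206e-04  9.1808e-04
  E            0.6923    0.007259       3.161      0.5723
  solve Keq expr → x = 3.0603e-04; check Q = 2.1590e-06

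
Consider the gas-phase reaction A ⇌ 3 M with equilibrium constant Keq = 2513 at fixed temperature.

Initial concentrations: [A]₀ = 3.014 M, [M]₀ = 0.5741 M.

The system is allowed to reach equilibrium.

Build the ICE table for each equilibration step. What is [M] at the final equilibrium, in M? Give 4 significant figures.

[M]_eq = 8.802 M

Q₀ = 0.06278 vs Keq = 2513 ⇒ Q<K, forward
Step 1:
                    A           M
  Initial       3.014      0.5741
  Change       -2.743       8.228
  Equil        0.2714       8.802
  solve Keq expr → x = 2.743; check Q = 2513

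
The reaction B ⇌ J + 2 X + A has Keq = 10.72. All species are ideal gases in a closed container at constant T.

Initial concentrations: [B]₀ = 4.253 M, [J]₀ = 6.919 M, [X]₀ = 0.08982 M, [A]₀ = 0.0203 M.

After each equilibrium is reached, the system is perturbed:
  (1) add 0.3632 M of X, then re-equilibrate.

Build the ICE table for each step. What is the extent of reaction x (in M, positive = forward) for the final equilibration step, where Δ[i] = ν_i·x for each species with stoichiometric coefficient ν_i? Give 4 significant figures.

Q₀ = 2.6643e-04 vs Keq = 10.72 ⇒ Q<K, forward
Step 1:
                    B           J           X           A
  Initial       4.253       6.919     0.08982      0.0203
  Change      -0.9965      0.9965       1.993      0.9965
  Equil         3.257       7.915       2.083       1.017
  solve Keq expr → x = 0.9965; check Q = 10.72
Then add 0.3632 M of X.
Step 2:
                    B           J           X           A
  Initial       3.257       7.915       2.446       1.017
  Change       0.1013     -0.1013     -0.2027     -0.1013
  Equil         3.358       7.814       2.243      0.9154
  solve Keq expr → x = -0.1013; check Q = 10.72

x = -0.1013 M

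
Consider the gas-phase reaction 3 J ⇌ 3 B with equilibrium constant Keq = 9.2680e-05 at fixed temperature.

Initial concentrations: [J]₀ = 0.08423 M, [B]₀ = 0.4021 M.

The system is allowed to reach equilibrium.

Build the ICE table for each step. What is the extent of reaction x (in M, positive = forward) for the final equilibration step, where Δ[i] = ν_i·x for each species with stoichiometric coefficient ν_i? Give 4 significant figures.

x = -0.127 M

Q₀ = 108.8 vs Keq = 9.2680e-05 ⇒ Q>K, reverse
Step 1:
                  J         B
  Initial   0.08423    0.4021
  Change      0.381    -0.381
  Equil      0.4653   0.02106
  solve Keq expr → x = -0.127; check Q = 9.2680e-05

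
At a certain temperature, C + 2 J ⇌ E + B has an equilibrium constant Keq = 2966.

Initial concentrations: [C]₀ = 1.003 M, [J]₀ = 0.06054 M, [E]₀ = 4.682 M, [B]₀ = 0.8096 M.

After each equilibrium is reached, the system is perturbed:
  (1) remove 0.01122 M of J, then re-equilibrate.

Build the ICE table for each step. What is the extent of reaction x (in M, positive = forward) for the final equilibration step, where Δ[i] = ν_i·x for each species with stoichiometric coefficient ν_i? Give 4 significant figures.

x = -0.005489 M

Q₀ = 1031 vs Keq = 2966 ⇒ Q<K, forward
Step 1:
                   C          J          E          B
  init         1.003    0.06054      4.682     0.8096
  Δ         -0.01216   -0.02431    0.01216    0.01216
  eq          0.9908    0.03623      4.694     0.8218
  solve Keq expr → x = 0.01216; check Q = 2966
Then remove 0.01122 M of J.
Step 2:
                   C          J          E          B
  init        0.9908    0.02501      4.694     0.8218
  Δ         0.005489    0.01098  -0.005489  -0.005489
  eq          0.9963    0.03599      4.689     0.8163
  solve Keq expr → x = -0.005489; check Q = 2966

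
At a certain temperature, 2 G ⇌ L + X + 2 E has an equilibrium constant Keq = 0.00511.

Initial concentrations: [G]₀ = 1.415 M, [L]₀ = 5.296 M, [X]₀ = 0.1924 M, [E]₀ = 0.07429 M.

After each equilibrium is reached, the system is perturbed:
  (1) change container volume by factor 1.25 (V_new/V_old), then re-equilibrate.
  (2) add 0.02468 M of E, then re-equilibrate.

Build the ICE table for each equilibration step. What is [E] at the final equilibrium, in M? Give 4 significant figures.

Q₀ = 0.002809 vs Keq = 0.00511 ⇒ Q<K, forward
Step 1:
                    G           L           X           E
  Initial       1.415       5.296      0.1924     0.07429
  Change     -0.02162     0.01081     0.01081     0.02162
  Equil         1.393       5.307      0.2032     0.09591
  solve Keq expr → x = 0.01081; check Q = 0.00511
Then change container volume by factor 1.25 (V_new/V_old).
Step 2:
                    G           L           X           E
  Initial       1.115       4.245      0.1626     0.07673
  Change     -0.01557    0.007786    0.007786     0.01557
  Equil         1.099       4.253      0.1704      0.0923
  solve Keq expr → x = 0.007786; check Q = 0.00511
Then add 0.02468 M of E.
Step 3:
                    G           L           X           E
  Initial       1.099       4.253      0.1704       0.117
  Change         0.02       -0.01       -0.01       -0.02
  Equil         1.119       4.243      0.1604     0.09698
  solve Keq expr → x = -0.01; check Q = 0.00511

[E]_eq = 0.09698 M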